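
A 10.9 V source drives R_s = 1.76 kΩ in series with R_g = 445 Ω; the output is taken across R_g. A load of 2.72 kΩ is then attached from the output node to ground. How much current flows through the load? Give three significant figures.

R_g‖R_L = 382.4 Ω; V_out = 10.9 × 382.4/2142 = 1.946 V.
I_L = V_out / R_L = 1.946 / 2.72 kΩ = 0.715 mA.

I_L ≈ 0.715 mA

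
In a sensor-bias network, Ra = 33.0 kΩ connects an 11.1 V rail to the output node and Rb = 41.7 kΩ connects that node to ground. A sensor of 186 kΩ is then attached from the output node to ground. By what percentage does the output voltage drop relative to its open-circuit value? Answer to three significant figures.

Unloaded V = 11.1 × 41.7/74.70 = 6.1964 V.
Loaded: Rb‖R_L = 34.06 kΩ, giving V = 11.1 × 34.06/67.06 = 5.6380 V.
Drop = (6.1964 − 5.6380) / 6.1964 = 9.01 %.

9.01 %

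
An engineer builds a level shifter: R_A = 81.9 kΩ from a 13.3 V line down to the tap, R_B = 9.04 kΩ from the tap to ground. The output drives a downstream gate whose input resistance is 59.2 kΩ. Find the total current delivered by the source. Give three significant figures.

I ≈ 0.148 mA

R_B‖R_L = 7.842 kΩ, so the source sees R_A + R_B‖R_L = 89.74 kΩ.
I = 13.3 V / 89.74 kΩ = 0.148 mA.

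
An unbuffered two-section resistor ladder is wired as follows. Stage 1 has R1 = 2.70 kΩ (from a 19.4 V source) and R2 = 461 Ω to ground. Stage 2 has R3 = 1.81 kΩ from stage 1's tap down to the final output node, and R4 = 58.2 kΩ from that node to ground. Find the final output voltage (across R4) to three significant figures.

V_out ≈ 2.73 V

Stage 2 presents R3+R4 = 60010 Ω as a load on stage 1's tap.
Stage 1's lower leg becomes R2‖(R3+R4) = 457.5 Ω, so V_mid = 19.4 × 457.5/3157 = 2.811 V.
Stage 2 is itself unloaded: V_out = V_mid × R4/(R3+R4) = 2.811 × 58200/60010 = 2.73 V.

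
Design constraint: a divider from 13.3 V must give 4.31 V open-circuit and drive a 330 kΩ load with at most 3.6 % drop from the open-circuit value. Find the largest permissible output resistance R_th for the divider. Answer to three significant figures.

R_th ≤ 12.3 kΩ

Loading drop = R_th/(R_th + R_L) ≤ 0.0360, so R_th ≤ R_L · ε/(1−ε) = 330 kΩ × 0.0360/0.9640 = 12.3 kΩ.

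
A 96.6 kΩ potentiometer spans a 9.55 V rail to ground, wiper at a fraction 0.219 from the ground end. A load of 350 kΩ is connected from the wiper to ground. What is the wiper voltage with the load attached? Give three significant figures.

The wiper splits the pot into (1−α)R = 75.44 kΩ above and αR = 21.16 kΩ below.
Lower section ‖ load = 19.95 kΩ.
V_wiper = 9.55 × 19.95/(75.44 + 19.95) = 2.00 V.

V ≈ 2.00 V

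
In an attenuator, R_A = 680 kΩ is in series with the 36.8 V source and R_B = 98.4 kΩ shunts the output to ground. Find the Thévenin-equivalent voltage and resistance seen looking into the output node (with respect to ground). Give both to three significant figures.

V_th = 4.65 V, R_th = 86.0 kΩ

V_th is the open-circuit tap voltage: 36.8 × 98.4/(680 + 98.4) = 4.65 V.
With the supply zeroed, R_A and R_B appear in parallel from the tap: R_th = R_A‖R_B = (680 × 98.4)/778.4 = 86.0 kΩ.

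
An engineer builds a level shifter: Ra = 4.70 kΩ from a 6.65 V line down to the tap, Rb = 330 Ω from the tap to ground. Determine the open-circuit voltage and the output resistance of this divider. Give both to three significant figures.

V_th = 0.436 V, R_th = 308 Ω

V_th is the open-circuit tap voltage: 6.65 × 330/(4700 + 330) = 0.436 V.
With the supply zeroed, Ra and Rb appear in parallel from the tap: R_th = Ra‖Rb = (4700 × 330)/5030 = 308 Ω.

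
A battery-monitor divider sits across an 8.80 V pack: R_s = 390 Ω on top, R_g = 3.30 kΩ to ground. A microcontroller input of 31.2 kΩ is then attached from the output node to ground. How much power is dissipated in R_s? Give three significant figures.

Total resistance from the source is R_s + (R_g‖R_L) = 3374 Ω, so I = 8.80/3374 Ω = 2.608 mA.
P = I²·R_s = (2.608 mA)² × 390 Ω = 2.65 mW.

P ≈ 2.65 mW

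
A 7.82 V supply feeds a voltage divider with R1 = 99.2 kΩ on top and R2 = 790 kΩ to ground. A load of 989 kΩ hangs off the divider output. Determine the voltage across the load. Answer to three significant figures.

V_out ≈ 6.38 V

The load sits in parallel with R2: R2‖R_L = (790 × 989) / (790 + 989) = 439.2 kΩ.
V_out = 7.82 × 439.2 / (99.2 + 439.2) = 7.82 × 439.2/538.4 = 6.38 V.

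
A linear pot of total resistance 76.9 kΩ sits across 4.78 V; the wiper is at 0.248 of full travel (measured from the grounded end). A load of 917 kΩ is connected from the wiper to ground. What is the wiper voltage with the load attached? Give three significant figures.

V ≈ 1.17 V

The wiper splits the pot into (1−α)R = 57.83 kΩ above and αR = 19.07 kΩ below.
Lower section ‖ load = 18.68 kΩ.
V_wiper = 4.78 × 18.68/(57.83 + 18.68) = 1.17 V.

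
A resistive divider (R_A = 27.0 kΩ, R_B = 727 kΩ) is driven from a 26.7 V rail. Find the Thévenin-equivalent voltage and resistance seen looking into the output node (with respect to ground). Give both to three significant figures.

V_th = 25.7 V, R_th = 26.0 kΩ

V_th is the open-circuit tap voltage: 26.7 × 727/(27.0 + 727) = 25.7 V.
With the supply zeroed, R_A and R_B appear in parallel from the tap: R_th = R_A‖R_B = (27.0 × 727)/754.0 = 26.0 kΩ.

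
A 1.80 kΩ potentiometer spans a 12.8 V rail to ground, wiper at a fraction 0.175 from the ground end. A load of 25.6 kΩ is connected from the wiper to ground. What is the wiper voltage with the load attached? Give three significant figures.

The wiper splits the pot into (1−α)R = 1485 Ω above and αR = 315.0 Ω below.
Lower section ‖ load = 311.2 Ω.
V_wiper = 12.8 × 311.2/(1485 + 311.2) = 2.22 V.

V ≈ 2.22 V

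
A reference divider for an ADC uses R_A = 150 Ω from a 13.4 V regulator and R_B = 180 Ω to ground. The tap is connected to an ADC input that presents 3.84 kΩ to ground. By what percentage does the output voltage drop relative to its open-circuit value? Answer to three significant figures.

The divider's output (Thévenin) resistance is R_A‖R_B = 81.82 Ω.
Fractional drop under load = R_th/(R_th + R_L) = 81.82 / (81.82 + 3840) = 0.02086.
So the output falls by 2.09 %.

2.09 %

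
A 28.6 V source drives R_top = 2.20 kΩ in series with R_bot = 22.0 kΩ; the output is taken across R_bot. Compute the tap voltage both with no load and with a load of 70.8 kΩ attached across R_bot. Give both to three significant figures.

Unloaded: 26.0 V; loaded: 25.3 V

Open-circuit: V = 28.6 × 22.0/(2.20 + 22.0) = 26.0 V.
With the load, R_bot becomes R_bot‖R_L = 16.78 kΩ, so V = 28.6 × 16.78/18.98 = 25.3 V.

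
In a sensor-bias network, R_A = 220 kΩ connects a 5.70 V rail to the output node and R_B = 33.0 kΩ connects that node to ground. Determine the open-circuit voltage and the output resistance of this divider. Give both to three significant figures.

V_th = 0.743 V, R_th = 28.7 kΩ

V_th is the open-circuit tap voltage: 5.70 × 33.0/(220 + 33.0) = 0.743 V.
With the supply zeroed, R_A and R_B appear in parallel from the tap: R_th = R_A‖R_B = (220 × 33.0)/253.0 = 28.7 kΩ.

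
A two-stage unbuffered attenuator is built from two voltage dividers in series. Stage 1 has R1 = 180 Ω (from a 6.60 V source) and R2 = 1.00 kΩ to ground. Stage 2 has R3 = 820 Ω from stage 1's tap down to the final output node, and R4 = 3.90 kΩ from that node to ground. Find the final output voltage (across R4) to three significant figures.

Stage 2 presents R3+R4 = 4720 Ω as a load on stage 1's tap.
Stage 1's lower leg becomes R2‖(R3+R4) = 825.2 Ω, so V_mid = 6.60 × 825.2/1005 = 5.418 V.
Stage 2 is itself unloaded: V_out = V_mid × R4/(R3+R4) = 5.418 × 3900/4720 = 4.48 V.

V_out ≈ 4.48 V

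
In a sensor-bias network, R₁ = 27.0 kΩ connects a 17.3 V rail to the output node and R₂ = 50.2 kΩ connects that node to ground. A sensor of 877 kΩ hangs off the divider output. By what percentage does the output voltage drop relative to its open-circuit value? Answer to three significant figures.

The divider's output (Thévenin) resistance is R₁‖R₂ = 17.56 kΩ.
Fractional drop under load = R_th/(R_th + R_L) = 17.56 / (17.56 + 877) = 0.01963.
So the output falls by 1.96 %.

1.96 %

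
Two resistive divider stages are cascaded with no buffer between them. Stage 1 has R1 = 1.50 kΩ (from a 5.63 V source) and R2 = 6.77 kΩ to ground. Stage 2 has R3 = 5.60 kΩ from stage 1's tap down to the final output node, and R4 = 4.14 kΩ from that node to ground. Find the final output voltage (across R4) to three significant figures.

Stage 2 presents R3+R4 = 9.740 kΩ as a load on stage 1's tap.
Stage 1's lower leg becomes R2‖(R3+R4) = 3.994 kΩ, so V_mid = 5.63 × 3.994/5.494 = 4.093 V.
Stage 2 is itself unloaded: V_out = V_mid × R4/(R3+R4) = 4.093 × 4.14/9.740 = 1.74 V.

V_out ≈ 1.74 V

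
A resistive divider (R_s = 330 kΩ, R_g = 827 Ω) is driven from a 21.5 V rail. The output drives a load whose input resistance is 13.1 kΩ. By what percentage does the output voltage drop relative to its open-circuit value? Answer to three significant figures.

5.92 %

The divider's output (Thévenin) resistance is R_s‖R_g = 824.9 Ω.
Fractional drop under load = R_th/(R_th + R_L) = 824.9 / (824.9 + 13100) = 0.05924.
So the output falls by 5.92 %.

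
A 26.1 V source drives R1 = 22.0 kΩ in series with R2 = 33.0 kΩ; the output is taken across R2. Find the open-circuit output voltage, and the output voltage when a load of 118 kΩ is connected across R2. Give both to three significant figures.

Unloaded: 15.7 V; loaded: 14.1 V

Open-circuit: V = 26.1 × 33.0/(22.0 + 33.0) = 15.7 V.
With the load, R2 becomes R2‖R_L = 25.79 kΩ, so V = 26.1 × 25.79/47.79 = 14.1 V.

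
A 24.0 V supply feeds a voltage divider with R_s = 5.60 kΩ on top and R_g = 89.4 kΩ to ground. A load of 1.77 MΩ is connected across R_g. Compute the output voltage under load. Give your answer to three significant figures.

The load sits in parallel with R_g: R_g‖R_L = (89.4 × 1770) / (89.4 + 1770) = 85.10 kΩ.
V_out = 24.0 × 85.10 / (5.60 + 85.10) = 24.0 × 85.10/90.70 = 22.5 V.

V_out ≈ 22.5 V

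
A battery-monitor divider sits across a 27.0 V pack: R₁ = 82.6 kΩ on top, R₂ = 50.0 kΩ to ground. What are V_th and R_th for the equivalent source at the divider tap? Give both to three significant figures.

V_th is the open-circuit tap voltage: 27.0 × 50.0/(82.6 + 50.0) = 10.2 V.
With the supply zeroed, R₁ and R₂ appear in parallel from the tap: R_th = R₁‖R₂ = (82.6 × 50.0)/132.6 = 31.1 kΩ.

V_th = 10.2 V, R_th = 31.1 kΩ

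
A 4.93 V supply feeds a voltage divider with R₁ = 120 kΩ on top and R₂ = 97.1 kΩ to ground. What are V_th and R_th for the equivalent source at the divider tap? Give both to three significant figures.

V_th is the open-circuit tap voltage: 4.93 × 97.1/(120 + 97.1) = 2.20 V.
With the supply zeroed, R₁ and R₂ appear in parallel from the tap: R_th = R₁‖R₂ = (120 × 97.1)/217.1 = 53.7 kΩ.

V_th = 2.20 V, R_th = 53.7 kΩ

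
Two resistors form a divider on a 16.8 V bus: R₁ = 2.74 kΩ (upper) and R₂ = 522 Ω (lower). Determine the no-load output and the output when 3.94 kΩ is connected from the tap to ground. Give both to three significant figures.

Open-circuit: V = 16.8 × 522/(2740 + 522) = 2.69 V.
With the load, R₂ becomes R₂‖R_L = 460.9 Ω, so V = 16.8 × 460.9/3201 = 2.42 V.

Unloaded: 2.69 V; loaded: 2.42 V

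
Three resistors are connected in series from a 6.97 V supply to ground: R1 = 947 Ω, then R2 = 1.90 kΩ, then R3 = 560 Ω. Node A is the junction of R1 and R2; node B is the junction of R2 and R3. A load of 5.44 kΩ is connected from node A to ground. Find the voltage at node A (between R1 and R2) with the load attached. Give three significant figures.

V ≈ 4.47 V

Below node A the series string R2+R3 = 2460 Ω sits in parallel with the 5440 Ω load: 1694 Ω.
V_A = 6.97 × 1694/(947 + 1694) = 4.47 V.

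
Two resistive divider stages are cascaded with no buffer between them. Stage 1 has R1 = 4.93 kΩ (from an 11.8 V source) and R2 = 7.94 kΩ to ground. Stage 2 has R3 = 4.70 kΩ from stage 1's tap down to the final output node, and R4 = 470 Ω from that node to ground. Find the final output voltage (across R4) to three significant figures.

V_out ≈ 0.417 V

Stage 2 presents R3+R4 = 5170 Ω as a load on stage 1's tap.
Stage 1's lower leg becomes R2‖(R3+R4) = 3131 Ω, so V_mid = 11.8 × 3131/8061 = 4.583 V.
Stage 2 is itself unloaded: V_out = V_mid × R4/(R3+R4) = 4.583 × 470/5170 = 0.417 V.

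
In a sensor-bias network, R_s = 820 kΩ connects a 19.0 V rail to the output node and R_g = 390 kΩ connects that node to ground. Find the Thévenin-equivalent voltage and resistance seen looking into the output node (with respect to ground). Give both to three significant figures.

V_th is the open-circuit tap voltage: 19.0 × 390/(820 + 390) = 6.12 V.
With the supply zeroed, R_s and R_g appear in parallel from the tap: R_th = R_s‖R_g = (820 × 390)/1210 = 264 kΩ.

V_th = 6.12 V, R_th = 264 kΩ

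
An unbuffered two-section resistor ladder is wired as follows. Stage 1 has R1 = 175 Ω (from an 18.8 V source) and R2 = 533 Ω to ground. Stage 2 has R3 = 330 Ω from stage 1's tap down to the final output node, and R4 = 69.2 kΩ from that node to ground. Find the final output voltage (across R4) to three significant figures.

V_out ≈ 14.1 V

Stage 2 presents R3+R4 = 69530 Ω as a load on stage 1's tap.
Stage 1's lower leg becomes R2‖(R3+R4) = 528.9 Ω, so V_mid = 18.8 × 528.9/703.9 = 14.13 V.
Stage 2 is itself unloaded: V_out = V_mid × R4/(R3+R4) = 14.13 × 69200/69530 = 14.1 V.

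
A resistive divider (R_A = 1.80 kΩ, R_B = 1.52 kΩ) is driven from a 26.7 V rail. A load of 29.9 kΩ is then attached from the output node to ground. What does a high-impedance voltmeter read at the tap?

The load sits in parallel with R_B: R_B‖R_L = (1.52 × 29.9) / (1.52 + 29.9) = 1.446 kΩ.
V_out = 26.7 × 1.446 / (1.80 + 1.446) = 26.7 × 1.446/3.246 = 11.9 V.

V_out ≈ 11.9 V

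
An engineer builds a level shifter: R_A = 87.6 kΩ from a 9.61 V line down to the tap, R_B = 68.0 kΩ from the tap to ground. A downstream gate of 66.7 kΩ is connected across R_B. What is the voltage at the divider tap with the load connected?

The load sits in parallel with R_B: R_B‖R_L = (68.0 × 66.7) / (68.0 + 66.7) = 33.67 kΩ.
V_out = 9.61 × 33.67 / (87.6 + 33.67) = 9.61 × 33.67/121.3 = 2.67 V.
(Unloaded it would have been 4.20 V.)

V_out ≈ 2.67 V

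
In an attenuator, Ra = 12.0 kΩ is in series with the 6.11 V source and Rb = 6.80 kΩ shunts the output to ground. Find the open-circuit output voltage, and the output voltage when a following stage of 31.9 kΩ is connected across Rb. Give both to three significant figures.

Open-circuit: V = 6.11 × 6.80/(12.0 + 6.80) = 2.21 V.
With the load, Rb becomes Rb‖R_L = 5.605 kΩ, so V = 6.11 × 5.605/17.61 = 1.95 V.

Unloaded: 2.21 V; loaded: 1.95 V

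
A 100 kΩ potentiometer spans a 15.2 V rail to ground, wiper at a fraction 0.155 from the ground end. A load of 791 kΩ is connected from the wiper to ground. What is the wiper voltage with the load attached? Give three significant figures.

V ≈ 2.32 V

The wiper splits the pot into (1−α)R = 84.50 kΩ above and αR = 15.50 kΩ below.
Lower section ‖ load = 15.20 kΩ.
V_wiper = 15.2 × 15.20/(84.50 + 15.20) = 2.32 V.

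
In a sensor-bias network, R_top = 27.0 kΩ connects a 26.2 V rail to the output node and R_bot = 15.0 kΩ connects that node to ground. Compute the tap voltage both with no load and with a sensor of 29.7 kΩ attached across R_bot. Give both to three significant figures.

Open-circuit: V = 26.2 × 15.0/(27.0 + 15.0) = 9.36 V.
With the load, R_bot becomes R_bot‖R_L = 9.966 kΩ, so V = 26.2 × 9.966/36.97 = 7.06 V.

Unloaded: 9.36 V; loaded: 7.06 V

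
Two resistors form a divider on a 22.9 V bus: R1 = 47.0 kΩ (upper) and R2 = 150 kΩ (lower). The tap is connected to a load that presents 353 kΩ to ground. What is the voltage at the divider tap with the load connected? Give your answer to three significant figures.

The load sits in parallel with R2: R2‖R_L = (150 × 353) / (150 + 353) = 105.3 kΩ.
V_out = 22.9 × 105.3 / (47.0 + 105.3) = 22.9 × 105.3/152.3 = 15.8 V.
(Unloaded it would have been 17.4 V.)

V_out ≈ 15.8 V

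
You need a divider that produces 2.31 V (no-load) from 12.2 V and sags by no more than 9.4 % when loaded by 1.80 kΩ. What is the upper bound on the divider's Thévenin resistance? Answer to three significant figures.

R_th ≤ 187 Ω

Loading drop = R_th/(R_th + R_L) ≤ 0.0940, so R_th ≤ R_L · ε/(1−ε) = 1.80 kΩ × 0.0940/0.9060 = 187 Ω.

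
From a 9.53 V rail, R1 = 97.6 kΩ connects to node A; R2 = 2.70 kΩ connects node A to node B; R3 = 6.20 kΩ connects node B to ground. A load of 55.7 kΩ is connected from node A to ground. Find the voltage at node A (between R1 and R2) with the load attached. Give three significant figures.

V ≈ 0.695 V

Below node A the series string R2+R3 = 8.900 kΩ sits in parallel with the 55.7 kΩ load: 7.674 kΩ.
V_A = 9.53 × 7.674/(97.6 + 7.674) = 0.695 V.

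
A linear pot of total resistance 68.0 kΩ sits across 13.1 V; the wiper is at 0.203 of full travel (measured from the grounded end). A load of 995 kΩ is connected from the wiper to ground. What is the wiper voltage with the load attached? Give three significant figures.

V ≈ 2.63 V

The wiper splits the pot into (1−α)R = 54.20 kΩ above and αR = 13.80 kΩ below.
Lower section ‖ load = 13.62 kΩ.
V_wiper = 13.1 × 13.62/(54.20 + 13.62) = 2.63 V.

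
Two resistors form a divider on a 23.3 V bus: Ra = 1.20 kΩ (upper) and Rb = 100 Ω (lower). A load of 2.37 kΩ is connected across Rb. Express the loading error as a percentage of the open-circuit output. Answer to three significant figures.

3.75 %

The divider's output (Thévenin) resistance is Ra‖Rb = 92.31 Ω.
Fractional drop under load = R_th/(R_th + R_L) = 92.31 / (92.31 + 2370) = 0.03749.
So the output falls by 3.75 %.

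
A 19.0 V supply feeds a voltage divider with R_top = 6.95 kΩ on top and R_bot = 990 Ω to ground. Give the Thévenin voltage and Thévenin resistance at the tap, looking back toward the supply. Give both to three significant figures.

V_th is the open-circuit tap voltage: 19.0 × 990/(6950 + 990) = 2.37 V.
With the supply zeroed, R_top and R_bot appear in parallel from the tap: R_th = R_top‖R_bot = (6950 × 990)/7940 = 867 Ω.

V_th = 2.37 V, R_th = 867 Ω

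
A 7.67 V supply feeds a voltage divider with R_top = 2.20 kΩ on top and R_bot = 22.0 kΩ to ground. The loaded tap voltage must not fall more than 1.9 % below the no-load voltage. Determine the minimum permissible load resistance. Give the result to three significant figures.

R_L(min) ≈ 103 kΩ

Output resistance R_th = R_top‖R_bot = (2.20 × 22.0)/24.20 = 2.000 kΩ.
The fractional drop is R_th/(R_th + R_L); requiring this ≤ 0.0190 gives R_L ≥ R_th(1/0.0190 − 1) = 2.000 × 51.63 = 103 kΩ.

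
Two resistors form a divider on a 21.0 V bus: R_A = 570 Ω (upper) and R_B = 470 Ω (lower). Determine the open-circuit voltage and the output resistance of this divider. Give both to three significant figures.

V_th is the open-circuit tap voltage: 21.0 × 470/(570 + 470) = 9.49 V.
With the supply zeroed, R_A and R_B appear in parallel from the tap: R_th = R_A‖R_B = (570 × 470)/1040 = 258 Ω.

V_th = 9.49 V, R_th = 258 Ω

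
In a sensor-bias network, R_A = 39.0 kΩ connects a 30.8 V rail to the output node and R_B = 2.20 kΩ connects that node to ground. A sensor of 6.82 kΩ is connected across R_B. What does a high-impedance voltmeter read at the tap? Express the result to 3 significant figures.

The load sits in parallel with R_B: R_B‖R_L = (2.20 × 6.82) / (2.20 + 6.82) = 1.663 kΩ.
V_out = 30.8 × 1.663 / (39.0 + 1.663) = 30.8 × 1.663/40.66 = 1.26 V.

V_out ≈ 1.26 V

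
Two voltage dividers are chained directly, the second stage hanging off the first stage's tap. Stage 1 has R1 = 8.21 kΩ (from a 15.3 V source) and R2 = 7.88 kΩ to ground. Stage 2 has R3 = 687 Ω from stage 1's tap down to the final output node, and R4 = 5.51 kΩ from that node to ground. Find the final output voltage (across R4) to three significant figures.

V_out ≈ 4.04 V

Stage 2 presents R3+R4 = 6197 Ω as a load on stage 1's tap.
Stage 1's lower leg becomes R2‖(R3+R4) = 3469 Ω, so V_mid = 15.3 × 3469/11680 = 4.544 V.
Stage 2 is itself unloaded: V_out = V_mid × R4/(R3+R4) = 4.544 × 5510/6197 = 4.04 V.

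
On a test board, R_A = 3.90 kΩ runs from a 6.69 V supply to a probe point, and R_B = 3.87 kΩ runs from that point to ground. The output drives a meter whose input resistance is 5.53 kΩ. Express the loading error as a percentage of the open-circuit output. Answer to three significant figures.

Unloaded V = 6.69 × 3.87/7.770 = 3.332 V.
Loaded: R_B‖R_L = 2.277 kΩ, giving V = 6.69 × 2.277/6.177 = 2.466 V.
Drop = (3.332 − 2.466) / 3.332 = 26.0 %.

26.0 %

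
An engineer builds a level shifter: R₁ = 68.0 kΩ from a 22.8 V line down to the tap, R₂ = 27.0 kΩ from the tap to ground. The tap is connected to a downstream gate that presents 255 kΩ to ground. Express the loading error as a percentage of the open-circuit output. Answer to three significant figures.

The divider's output (Thévenin) resistance is R₁‖R₂ = 19.33 kΩ.
Fractional drop under load = R_th/(R_th + R_L) = 19.33 / (19.33 + 255) = 0.07045.
So the output falls by 7.05 %.

7.05 %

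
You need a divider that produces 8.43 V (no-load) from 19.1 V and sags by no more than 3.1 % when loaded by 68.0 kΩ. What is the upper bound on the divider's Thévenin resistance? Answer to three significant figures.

Loading drop = R_th/(R_th + R_L) ≤ 0.0310, so R_th ≤ R_L · ε/(1−ε) = 68.0 kΩ × 0.0310/0.9690 = 2.18 kΩ.
(Any R1, R2 with R2/(R1+R2) = 0.441 and R1‖R2 ≤ 2.18 kΩ will meet the spec.)

R_th ≤ 2.18 kΩ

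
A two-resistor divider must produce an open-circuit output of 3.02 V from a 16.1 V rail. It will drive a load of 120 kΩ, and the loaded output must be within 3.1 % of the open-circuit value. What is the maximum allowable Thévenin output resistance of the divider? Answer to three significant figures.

R_th ≤ 3.84 kΩ

Loading drop = R_th/(R_th + R_L) ≤ 0.0310, so R_th ≤ R_L · ε/(1−ε) = 120 kΩ × 0.0310/0.9690 = 3.84 kΩ.
(Any R1, R2 with R2/(R1+R2) = 0.188 and R1‖R2 ≤ 3.84 kΩ will meet the spec.)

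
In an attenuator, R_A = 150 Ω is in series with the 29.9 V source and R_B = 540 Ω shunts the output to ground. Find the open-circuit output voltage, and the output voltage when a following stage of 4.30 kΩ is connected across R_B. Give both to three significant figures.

Open-circuit: V = 29.9 × 540/(150 + 540) = 23.4 V.
With the load, R_B becomes R_B‖R_L = 479.8 Ω, so V = 29.9 × 479.8/629.8 = 22.8 V.

Unloaded: 23.4 V; loaded: 22.8 V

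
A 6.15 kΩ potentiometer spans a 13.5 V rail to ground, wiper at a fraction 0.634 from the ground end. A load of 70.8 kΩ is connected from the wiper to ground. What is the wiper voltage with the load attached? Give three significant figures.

V ≈ 8.39 V

The wiper splits the pot into (1−α)R = 2.251 kΩ above and αR = 3.899 kΩ below.
Lower section ‖ load = 3.696 kΩ.
V_wiper = 13.5 × 3.696/(2.251 + 3.696) = 8.39 V.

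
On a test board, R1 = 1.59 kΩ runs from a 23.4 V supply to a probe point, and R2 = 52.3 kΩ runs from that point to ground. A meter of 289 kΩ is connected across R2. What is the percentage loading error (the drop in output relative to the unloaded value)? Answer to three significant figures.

The divider's output (Thévenin) resistance is R1‖R2 = 1.543 kΩ.
Fractional drop under load = R_th/(R_th + R_L) = 1.543 / (1.543 + 289) = 0.005311.
So the output falls by 0.531 %.

0.531 %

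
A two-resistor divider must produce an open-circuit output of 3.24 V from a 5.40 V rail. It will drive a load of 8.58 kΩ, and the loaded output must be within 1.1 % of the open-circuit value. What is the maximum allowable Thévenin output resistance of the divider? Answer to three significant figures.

Loading drop = R_th/(R_th + R_L) ≤ 0.0110, so R_th ≤ R_L · ε/(1−ε) = 8.58 kΩ × 0.0110/0.9890 = 95.4 Ω.

R_th ≤ 95.4 Ω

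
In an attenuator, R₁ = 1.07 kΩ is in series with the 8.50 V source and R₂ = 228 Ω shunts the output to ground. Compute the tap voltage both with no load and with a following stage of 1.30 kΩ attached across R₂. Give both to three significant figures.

Open-circuit: V = 8.50 × 228/(1070 + 228) = 1.49 V.
With the load, R₂ becomes R₂‖R_L = 194.0 Ω, so V = 8.50 × 194.0/1264 = 1.30 V.

Unloaded: 1.49 V; loaded: 1.30 V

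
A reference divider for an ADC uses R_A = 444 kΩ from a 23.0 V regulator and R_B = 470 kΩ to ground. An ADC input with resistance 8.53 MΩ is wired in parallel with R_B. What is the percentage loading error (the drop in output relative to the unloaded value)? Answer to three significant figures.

2.61 %

The divider's output (Thévenin) resistance is R_A‖R_B = 228.3 kΩ.
Fractional drop under load = R_th/(R_th + R_L) = 228.3 / (228.3 + 8530) = 0.02607.
So the output falls by 2.61 %.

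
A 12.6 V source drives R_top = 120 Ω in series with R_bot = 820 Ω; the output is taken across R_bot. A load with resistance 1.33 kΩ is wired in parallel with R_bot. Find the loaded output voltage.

V_out ≈ 10.2 V

The load sits in parallel with R_bot: R_bot‖R_L = (820 × 1330) / (820 + 1330) = 507.3 Ω.
V_out = 12.6 × 507.3 / (120 + 507.3) = 12.6 × 507.3/627.3 = 10.2 V.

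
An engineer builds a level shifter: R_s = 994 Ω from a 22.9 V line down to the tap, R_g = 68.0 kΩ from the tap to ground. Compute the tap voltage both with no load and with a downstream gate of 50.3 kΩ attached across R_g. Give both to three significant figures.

Unloaded: 22.6 V; loaded: 22.1 V

Open-circuit: V = 22.9 × 68000/(994 + 68000) = 22.6 V.
With the load, R_g becomes R_g‖R_L = 28910 Ω, so V = 22.9 × 28910/29910 = 22.1 V.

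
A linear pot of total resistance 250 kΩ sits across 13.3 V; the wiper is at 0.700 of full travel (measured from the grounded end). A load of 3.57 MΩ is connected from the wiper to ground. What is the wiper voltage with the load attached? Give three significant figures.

V ≈ 9.18 V

The wiper splits the pot into (1−α)R = 75.00 kΩ above and αR = 175.0 kΩ below.
Lower section ‖ load = 166.8 kΩ.
V_wiper = 13.3 × 166.8/(75.00 + 166.8) = 9.18 V.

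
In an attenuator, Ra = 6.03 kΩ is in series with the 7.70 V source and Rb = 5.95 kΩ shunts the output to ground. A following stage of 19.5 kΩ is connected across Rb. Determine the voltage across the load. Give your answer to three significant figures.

V_out ≈ 3.32 V

The load sits in parallel with Rb: Rb‖R_L = (5.95 × 19.5) / (5.95 + 19.5) = 4.559 kΩ.
V_out = 7.70 × 4.559 / (6.03 + 4.559) = 7.70 × 4.559/10.59 = 3.32 V.
(Unloaded it would have been 3.82 V.)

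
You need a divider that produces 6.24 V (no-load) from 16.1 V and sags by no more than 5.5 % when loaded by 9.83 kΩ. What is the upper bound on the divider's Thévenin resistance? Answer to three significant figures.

Loading drop = R_th/(R_th + R_L) ≤ 0.0550, so R_th ≤ R_L · ε/(1−ε) = 9.83 kΩ × 0.0550/0.9450 = 572 Ω.
(Any R1, R2 with R2/(R1+R2) = 0.388 and R1‖R2 ≤ 572 Ω will meet the spec.)

R_th ≤ 572 Ω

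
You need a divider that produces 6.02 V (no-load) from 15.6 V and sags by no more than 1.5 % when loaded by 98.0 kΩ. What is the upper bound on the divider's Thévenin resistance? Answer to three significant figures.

R_th ≤ 1.49 kΩ

Loading drop = R_th/(R_th + R_L) ≤ 0.0150, so R_th ≤ R_L · ε/(1−ε) = 98.0 kΩ × 0.0150/0.9850 = 1.49 kΩ.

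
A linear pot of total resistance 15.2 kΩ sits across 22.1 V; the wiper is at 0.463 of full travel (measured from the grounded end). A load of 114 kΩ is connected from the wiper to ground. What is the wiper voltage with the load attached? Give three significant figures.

V ≈ 9.90 V

The wiper splits the pot into (1−α)R = 8.162 kΩ above and αR = 7.038 kΩ below.
Lower section ‖ load = 6.628 kΩ.
V_wiper = 22.1 × 6.628/(8.162 + 6.628) = 9.90 V.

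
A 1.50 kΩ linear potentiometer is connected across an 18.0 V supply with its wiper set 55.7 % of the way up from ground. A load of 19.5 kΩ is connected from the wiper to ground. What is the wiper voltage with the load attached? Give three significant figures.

V ≈ 9.84 V

The wiper splits the pot into (1−α)R = 664.5 Ω above and αR = 835.5 Ω below.
Lower section ‖ load = 801.2 Ω.
V_wiper = 18.0 × 801.2/(664.5 + 801.2) = 9.84 V.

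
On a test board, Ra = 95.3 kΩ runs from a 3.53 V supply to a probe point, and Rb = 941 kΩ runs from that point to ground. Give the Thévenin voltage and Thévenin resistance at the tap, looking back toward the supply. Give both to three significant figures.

V_th = 3.21 V, R_th = 86.5 kΩ

V_th is the open-circuit tap voltage: 3.53 × 941/(95.3 + 941) = 3.21 V.
With the supply zeroed, Ra and Rb appear in parallel from the tap: R_th = Ra‖Rb = (95.3 × 941)/1036 = 86.5 kΩ.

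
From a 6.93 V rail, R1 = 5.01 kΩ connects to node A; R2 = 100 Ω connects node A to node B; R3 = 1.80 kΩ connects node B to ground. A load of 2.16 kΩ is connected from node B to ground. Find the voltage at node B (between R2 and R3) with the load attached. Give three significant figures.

At node B, R3 is in parallel with the load: R3‖R_L = 981.8 Ω.
Below node A the resistance is R2 + (R3‖R_L) = 1082 Ω, so V_A = 6.93 × 1082/6092 = 1.231 V.
Then V_B = V_A × (R3‖R_L)/(R2 + R3‖R_L) = 1.231 × 981.8/1082 = 1.12 V.

V ≈ 1.12 V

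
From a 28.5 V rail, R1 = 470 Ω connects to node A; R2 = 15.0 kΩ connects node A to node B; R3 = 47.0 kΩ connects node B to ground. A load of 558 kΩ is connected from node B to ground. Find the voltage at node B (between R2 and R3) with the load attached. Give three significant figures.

V ≈ 21.0 V

At node B, R3 is in parallel with the load: R3‖R_L = 43350 Ω.
Below node A the resistance is R2 + (R3‖R_L) = 58350 Ω, so V_A = 28.5 × 58350/58820 = 28.27 V.
Then V_B = V_A × (R3‖R_L)/(R2 + R3‖R_L) = 28.27 × 43350/58350 = 21.0 V.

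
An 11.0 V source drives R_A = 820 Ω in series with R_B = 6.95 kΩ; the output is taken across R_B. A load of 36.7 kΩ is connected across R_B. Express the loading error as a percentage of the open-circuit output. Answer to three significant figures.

1.96 %

The divider's output (Thévenin) resistance is R_A‖R_B = 733.5 Ω.
Fractional drop under load = R_th/(R_th + R_L) = 733.5 / (733.5 + 36700) = 0.01959.
So the output falls by 1.96 %.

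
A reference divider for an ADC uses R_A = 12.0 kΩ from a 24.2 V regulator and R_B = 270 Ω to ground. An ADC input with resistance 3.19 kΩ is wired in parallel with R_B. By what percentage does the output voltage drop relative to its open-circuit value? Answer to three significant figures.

7.64 %

The divider's output (Thévenin) resistance is R_A‖R_B = 264.1 Ω.
Fractional drop under load = R_th/(R_th + R_L) = 264.1 / (264.1 + 3190) = 0.07645.
So the output falls by 7.64 %.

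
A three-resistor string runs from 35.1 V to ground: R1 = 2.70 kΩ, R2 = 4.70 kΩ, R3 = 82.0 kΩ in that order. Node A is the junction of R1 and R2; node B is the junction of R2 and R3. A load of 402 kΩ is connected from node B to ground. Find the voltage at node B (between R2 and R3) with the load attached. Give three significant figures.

V ≈ 31.7 V

At node B, R3 is in parallel with the load: R3‖R_L = 68.11 kΩ.
Below node A the resistance is R2 + (R3‖R_L) = 72.81 kΩ, so V_A = 35.1 × 72.81/75.51 = 33.84 V.
Then V_B = V_A × (R3‖R_L)/(R2 + R3‖R_L) = 33.84 × 68.11/72.81 = 31.7 V.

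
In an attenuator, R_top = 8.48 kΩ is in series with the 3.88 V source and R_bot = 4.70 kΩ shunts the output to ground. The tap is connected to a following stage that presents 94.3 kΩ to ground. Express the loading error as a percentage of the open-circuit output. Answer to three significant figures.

The divider's output (Thévenin) resistance is R_top‖R_bot = 3.024 kΩ.
Fractional drop under load = R_th/(R_th + R_L) = 3.024 / (3.024 + 94.3) = 0.03107.
So the output falls by 3.11 %.

3.11 %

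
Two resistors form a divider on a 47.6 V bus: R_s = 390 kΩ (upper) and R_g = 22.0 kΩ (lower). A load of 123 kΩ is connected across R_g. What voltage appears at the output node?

V_out ≈ 2.17 V

The load sits in parallel with R_g: R_g‖R_L = (22.0 × 123) / (22.0 + 123) = 18.66 kΩ.
V_out = 47.6 × 18.66 / (390 + 18.66) = 47.6 × 18.66/408.7 = 2.17 V.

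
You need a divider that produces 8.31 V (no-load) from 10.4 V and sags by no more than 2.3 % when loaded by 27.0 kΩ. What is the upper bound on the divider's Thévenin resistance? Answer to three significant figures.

R_th ≤ 636 Ω

Loading drop = R_th/(R_th + R_L) ≤ 0.0230, so R_th ≤ R_L · ε/(1−ε) = 27.0 kΩ × 0.0230/0.9770 = 636 Ω.
(Any R1, R2 with R2/(R1+R2) = 0.799 and R1‖R2 ≤ 636 Ω will meet the spec.)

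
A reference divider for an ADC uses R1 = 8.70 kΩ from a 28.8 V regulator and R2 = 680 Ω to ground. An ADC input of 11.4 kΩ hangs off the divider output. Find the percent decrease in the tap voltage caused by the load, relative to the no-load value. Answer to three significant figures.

The divider's output (Thévenin) resistance is R1‖R2 = 630.7 Ω.
Fractional drop under load = R_th/(R_th + R_L) = 630.7 / (630.7 + 11400) = 0.05242.
So the output falls by 5.24 %.

5.24 %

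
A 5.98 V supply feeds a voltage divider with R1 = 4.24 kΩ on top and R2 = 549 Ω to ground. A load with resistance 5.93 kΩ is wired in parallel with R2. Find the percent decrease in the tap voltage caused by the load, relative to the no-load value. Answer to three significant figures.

The divider's output (Thévenin) resistance is R1‖R2 = 486.1 Ω.
Fractional drop under load = R_th/(R_th + R_L) = 486.1 / (486.1 + 5930) = 0.07576.
So the output falls by 7.58 %.

7.58 %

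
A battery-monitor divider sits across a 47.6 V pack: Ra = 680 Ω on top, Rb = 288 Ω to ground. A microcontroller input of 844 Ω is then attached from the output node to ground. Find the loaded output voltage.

V_out ≈ 11.4 V

The load sits in parallel with Rb: Rb‖R_L = (288 × 844) / (288 + 844) = 214.7 Ω.
V_out = 47.6 × 214.7 / (680 + 214.7) = 47.6 × 214.7/894.7 = 11.4 V.
(Unloaded it would have been 14.2 V.)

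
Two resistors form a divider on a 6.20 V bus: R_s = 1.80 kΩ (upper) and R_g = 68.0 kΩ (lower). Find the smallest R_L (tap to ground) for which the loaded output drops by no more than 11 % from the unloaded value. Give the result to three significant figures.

Output resistance R_th = R_s‖R_g = (1.80 × 68.0)/69.80 = 1.754 kΩ.
The fractional drop is R_th/(R_th + R_L); requiring this ≤ 0.110 gives R_L ≥ R_th(1/0.110 − 1) = 1.754 × 8.091 = 14.2 kΩ.

R_L(min) ≈ 14.2 kΩ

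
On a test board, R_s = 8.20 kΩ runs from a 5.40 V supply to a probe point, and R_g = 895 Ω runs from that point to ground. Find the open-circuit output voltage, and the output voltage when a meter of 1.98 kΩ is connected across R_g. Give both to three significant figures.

Unloaded: 0.531 V; loaded: 0.378 V

Open-circuit: V = 5.40 × 895/(8200 + 895) = 0.531 V.
With the load, R_g becomes R_g‖R_L = 616.4 Ω, so V = 5.40 × 616.4/8816 = 0.378 V.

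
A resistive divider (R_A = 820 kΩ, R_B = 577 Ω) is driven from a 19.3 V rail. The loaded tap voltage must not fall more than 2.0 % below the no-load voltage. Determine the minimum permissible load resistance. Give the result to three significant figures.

Output resistance R_th = R_A‖R_B = (820000 × 577)/820600 = 576.6 Ω.
The fractional drop is R_th/(R_th + R_L); requiring this ≤ 0.0200 gives R_L ≥ R_th(1/0.0200 − 1) = 576.6 × 49.00 = 28.3 kΩ.

R_L(min) ≈ 28.3 kΩ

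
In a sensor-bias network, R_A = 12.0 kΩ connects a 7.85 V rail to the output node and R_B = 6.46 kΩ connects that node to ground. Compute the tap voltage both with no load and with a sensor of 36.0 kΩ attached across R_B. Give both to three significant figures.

Open-circuit: V = 7.85 × 6.46/(12.0 + 6.46) = 2.75 V.
With the load, R_B becomes R_B‖R_L = 5.477 kΩ, so V = 7.85 × 5.477/17.48 = 2.46 V.

Unloaded: 2.75 V; loaded: 2.46 V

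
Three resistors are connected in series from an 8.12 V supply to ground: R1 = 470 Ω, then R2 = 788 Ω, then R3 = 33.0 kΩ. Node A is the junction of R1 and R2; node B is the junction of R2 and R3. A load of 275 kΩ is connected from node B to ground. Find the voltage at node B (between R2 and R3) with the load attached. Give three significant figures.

At node B, R3 is in parallel with the load: R3‖R_L = 29460 Ω.
Below node A the resistance is R2 + (R3‖R_L) = 30250 Ω, so V_A = 8.12 × 30250/30720 = 7.996 V.
Then V_B = V_A × (R3‖R_L)/(R2 + R3‖R_L) = 7.996 × 29460/30250 = 7.79 V.

V ≈ 7.79 V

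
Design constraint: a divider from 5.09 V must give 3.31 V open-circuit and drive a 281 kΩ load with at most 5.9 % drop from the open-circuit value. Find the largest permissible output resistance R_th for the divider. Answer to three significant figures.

R_th ≤ 17.6 kΩ

Loading drop = R_th/(R_th + R_L) ≤ 0.0590, so R_th ≤ R_L · ε/(1−ε) = 281 kΩ × 0.0590/0.9410 = 17.6 kΩ.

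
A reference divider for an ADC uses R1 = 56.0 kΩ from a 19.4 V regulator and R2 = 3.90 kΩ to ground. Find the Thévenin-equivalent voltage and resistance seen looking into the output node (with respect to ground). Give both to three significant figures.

V_th = 1.26 V, R_th = 3.65 kΩ

V_th is the open-circuit tap voltage: 19.4 × 3.90/(56.0 + 3.90) = 1.26 V.
With the supply zeroed, R1 and R2 appear in parallel from the tap: R_th = R1‖R2 = (56.0 × 3.90)/59.90 = 3.65 kΩ.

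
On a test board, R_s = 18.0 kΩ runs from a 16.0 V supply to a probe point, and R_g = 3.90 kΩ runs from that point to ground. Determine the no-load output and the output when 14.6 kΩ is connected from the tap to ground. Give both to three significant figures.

Open-circuit: V = 16.0 × 3.90/(18.0 + 3.90) = 2.85 V.
With the load, R_g becomes R_g‖R_L = 3.078 kΩ, so V = 16.0 × 3.078/21.08 = 2.34 V.

Unloaded: 2.85 V; loaded: 2.34 V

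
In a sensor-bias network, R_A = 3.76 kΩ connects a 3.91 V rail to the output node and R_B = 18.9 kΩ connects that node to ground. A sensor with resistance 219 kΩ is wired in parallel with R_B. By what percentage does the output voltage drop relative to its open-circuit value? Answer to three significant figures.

The divider's output (Thévenin) resistance is R_A‖R_B = 3.136 kΩ.
Fractional drop under load = R_th/(R_th + R_L) = 3.136 / (3.136 + 219) = 0.01412.
So the output falls by 1.41 %.

1.41 %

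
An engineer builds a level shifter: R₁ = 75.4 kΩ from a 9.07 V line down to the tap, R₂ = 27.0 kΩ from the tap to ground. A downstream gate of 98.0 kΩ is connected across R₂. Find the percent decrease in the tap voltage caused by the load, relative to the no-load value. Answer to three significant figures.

Unloaded V = 9.07 × 27.0/102.4 = 2.392 V.
Loaded: R₂‖R_L = 21.17 kΩ, giving V = 9.07 × 21.17/96.57 = 1.988 V.
Drop = (2.392 − 1.988) / 2.392 = 16.9 %.

16.9 %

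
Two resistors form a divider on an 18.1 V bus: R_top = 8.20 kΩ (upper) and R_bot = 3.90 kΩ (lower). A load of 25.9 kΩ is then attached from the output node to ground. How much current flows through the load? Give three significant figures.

I_L ≈ 0.204 mA

R_bot‖R_L = 3.390 kΩ; V_out = 18.1 × 3.390/11.59 = 5.294 V.
I_L = V_out / R_L = 5.294 / 25.9 kΩ = 0.204 mA.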